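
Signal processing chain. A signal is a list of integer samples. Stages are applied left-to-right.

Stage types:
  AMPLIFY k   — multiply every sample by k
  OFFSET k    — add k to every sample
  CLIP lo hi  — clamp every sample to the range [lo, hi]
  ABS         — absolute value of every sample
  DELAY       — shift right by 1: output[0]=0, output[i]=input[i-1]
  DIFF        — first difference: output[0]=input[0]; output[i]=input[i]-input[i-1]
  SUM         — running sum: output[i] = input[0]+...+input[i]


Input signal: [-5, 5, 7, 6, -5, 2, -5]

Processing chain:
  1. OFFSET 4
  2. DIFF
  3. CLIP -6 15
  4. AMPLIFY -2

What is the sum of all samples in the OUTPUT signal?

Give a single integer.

Answer: -10

Derivation:
Input: [-5, 5, 7, 6, -5, 2, -5]
Stage 1 (OFFSET 4): -5+4=-1, 5+4=9, 7+4=11, 6+4=10, -5+4=-1, 2+4=6, -5+4=-1 -> [-1, 9, 11, 10, -1, 6, -1]
Stage 2 (DIFF): s[0]=-1, 9--1=10, 11-9=2, 10-11=-1, -1-10=-11, 6--1=7, -1-6=-7 -> [-1, 10, 2, -1, -11, 7, -7]
Stage 3 (CLIP -6 15): clip(-1,-6,15)=-1, clip(10,-6,15)=10, clip(2,-6,15)=2, clip(-1,-6,15)=-1, clip(-11,-6,15)=-6, clip(7,-6,15)=7, clip(-7,-6,15)=-6 -> [-1, 10, 2, -1, -6, 7, -6]
Stage 4 (AMPLIFY -2): -1*-2=2, 10*-2=-20, 2*-2=-4, -1*-2=2, -6*-2=12, 7*-2=-14, -6*-2=12 -> [2, -20, -4, 2, 12, -14, 12]
Output sum: -10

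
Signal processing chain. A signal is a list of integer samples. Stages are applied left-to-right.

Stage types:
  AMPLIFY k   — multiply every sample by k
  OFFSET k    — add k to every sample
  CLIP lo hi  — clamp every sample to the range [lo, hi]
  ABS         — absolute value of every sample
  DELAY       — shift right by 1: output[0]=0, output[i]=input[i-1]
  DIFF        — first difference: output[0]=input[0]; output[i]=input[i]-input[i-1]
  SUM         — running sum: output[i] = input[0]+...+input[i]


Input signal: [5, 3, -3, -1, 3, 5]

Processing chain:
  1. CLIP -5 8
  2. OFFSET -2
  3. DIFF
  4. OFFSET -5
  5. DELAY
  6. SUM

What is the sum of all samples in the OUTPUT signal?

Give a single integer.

Input: [5, 3, -3, -1, 3, 5]
Stage 1 (CLIP -5 8): clip(5,-5,8)=5, clip(3,-5,8)=3, clip(-3,-5,8)=-3, clip(-1,-5,8)=-1, clip(3,-5,8)=3, clip(5,-5,8)=5 -> [5, 3, -3, -1, 3, 5]
Stage 2 (OFFSET -2): 5+-2=3, 3+-2=1, -3+-2=-5, -1+-2=-3, 3+-2=1, 5+-2=3 -> [3, 1, -5, -3, 1, 3]
Stage 3 (DIFF): s[0]=3, 1-3=-2, -5-1=-6, -3--5=2, 1--3=4, 3-1=2 -> [3, -2, -6, 2, 4, 2]
Stage 4 (OFFSET -5): 3+-5=-2, -2+-5=-7, -6+-5=-11, 2+-5=-3, 4+-5=-1, 2+-5=-3 -> [-2, -7, -11, -3, -1, -3]
Stage 5 (DELAY): [0, -2, -7, -11, -3, -1] = [0, -2, -7, -11, -3, -1] -> [0, -2, -7, -11, -3, -1]
Stage 6 (SUM): sum[0..0]=0, sum[0..1]=-2, sum[0..2]=-9, sum[0..3]=-20, sum[0..4]=-23, sum[0..5]=-24 -> [0, -2, -9, -20, -23, -24]
Output sum: -78

Answer: -78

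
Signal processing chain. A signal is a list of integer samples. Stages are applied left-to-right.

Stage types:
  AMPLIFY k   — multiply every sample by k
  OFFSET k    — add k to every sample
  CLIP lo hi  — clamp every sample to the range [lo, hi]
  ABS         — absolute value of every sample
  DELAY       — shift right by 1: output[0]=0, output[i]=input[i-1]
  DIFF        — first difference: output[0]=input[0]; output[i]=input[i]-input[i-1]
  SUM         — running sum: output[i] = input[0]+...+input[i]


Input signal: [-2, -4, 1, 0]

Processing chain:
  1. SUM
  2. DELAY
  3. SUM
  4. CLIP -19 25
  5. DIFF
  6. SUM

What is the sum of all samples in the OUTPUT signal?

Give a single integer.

Answer: -23

Derivation:
Input: [-2, -4, 1, 0]
Stage 1 (SUM): sum[0..0]=-2, sum[0..1]=-6, sum[0..2]=-5, sum[0..3]=-5 -> [-2, -6, -5, -5]
Stage 2 (DELAY): [0, -2, -6, -5] = [0, -2, -6, -5] -> [0, -2, -6, -5]
Stage 3 (SUM): sum[0..0]=0, sum[0..1]=-2, sum[0..2]=-8, sum[0..3]=-13 -> [0, -2, -8, -13]
Stage 4 (CLIP -19 25): clip(0,-19,25)=0, clip(-2,-19,25)=-2, clip(-8,-19,25)=-8, clip(-13,-19,25)=-13 -> [0, -2, -8, -13]
Stage 5 (DIFF): s[0]=0, -2-0=-2, -8--2=-6, -13--8=-5 -> [0, -2, -6, -5]
Stage 6 (SUM): sum[0..0]=0, sum[0..1]=-2, sum[0..2]=-8, sum[0..3]=-13 -> [0, -2, -8, -13]
Output sum: -23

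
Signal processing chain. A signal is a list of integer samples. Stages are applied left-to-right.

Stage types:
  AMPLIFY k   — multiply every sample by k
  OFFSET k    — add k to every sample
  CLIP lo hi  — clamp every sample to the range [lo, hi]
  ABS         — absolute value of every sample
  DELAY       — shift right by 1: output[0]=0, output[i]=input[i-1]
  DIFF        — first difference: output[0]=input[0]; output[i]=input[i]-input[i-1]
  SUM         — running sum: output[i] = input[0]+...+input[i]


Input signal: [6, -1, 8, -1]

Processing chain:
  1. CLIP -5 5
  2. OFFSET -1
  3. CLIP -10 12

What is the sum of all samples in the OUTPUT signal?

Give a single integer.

Input: [6, -1, 8, -1]
Stage 1 (CLIP -5 5): clip(6,-5,5)=5, clip(-1,-5,5)=-1, clip(8,-5,5)=5, clip(-1,-5,5)=-1 -> [5, -1, 5, -1]
Stage 2 (OFFSET -1): 5+-1=4, -1+-1=-2, 5+-1=4, -1+-1=-2 -> [4, -2, 4, -2]
Stage 3 (CLIP -10 12): clip(4,-10,12)=4, clip(-2,-10,12)=-2, clip(4,-10,12)=4, clip(-2,-10,12)=-2 -> [4, -2, 4, -2]
Output sum: 4

Answer: 4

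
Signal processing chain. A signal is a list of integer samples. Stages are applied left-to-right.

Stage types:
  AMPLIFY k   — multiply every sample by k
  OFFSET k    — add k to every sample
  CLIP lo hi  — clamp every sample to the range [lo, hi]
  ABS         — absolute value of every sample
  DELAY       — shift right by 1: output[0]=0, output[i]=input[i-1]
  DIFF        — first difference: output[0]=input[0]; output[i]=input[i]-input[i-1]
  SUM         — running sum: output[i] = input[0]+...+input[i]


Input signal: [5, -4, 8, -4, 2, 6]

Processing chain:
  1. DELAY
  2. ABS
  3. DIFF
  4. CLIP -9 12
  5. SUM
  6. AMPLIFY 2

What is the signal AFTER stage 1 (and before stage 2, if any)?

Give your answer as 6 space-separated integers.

Input: [5, -4, 8, -4, 2, 6]
Stage 1 (DELAY): [0, 5, -4, 8, -4, 2] = [0, 5, -4, 8, -4, 2] -> [0, 5, -4, 8, -4, 2]

Answer: 0 5 -4 8 -4 2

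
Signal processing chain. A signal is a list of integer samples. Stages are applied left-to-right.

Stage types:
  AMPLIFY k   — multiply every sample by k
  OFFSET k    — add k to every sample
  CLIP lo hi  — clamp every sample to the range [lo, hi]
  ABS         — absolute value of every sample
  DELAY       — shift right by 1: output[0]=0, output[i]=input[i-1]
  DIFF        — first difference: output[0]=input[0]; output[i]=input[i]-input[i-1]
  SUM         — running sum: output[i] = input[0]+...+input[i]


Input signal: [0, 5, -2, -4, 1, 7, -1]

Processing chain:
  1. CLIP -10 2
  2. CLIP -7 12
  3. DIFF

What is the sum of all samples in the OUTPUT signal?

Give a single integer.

Input: [0, 5, -2, -4, 1, 7, -1]
Stage 1 (CLIP -10 2): clip(0,-10,2)=0, clip(5,-10,2)=2, clip(-2,-10,2)=-2, clip(-4,-10,2)=-4, clip(1,-10,2)=1, clip(7,-10,2)=2, clip(-1,-10,2)=-1 -> [0, 2, -2, -4, 1, 2, -1]
Stage 2 (CLIP -7 12): clip(0,-7,12)=0, clip(2,-7,12)=2, clip(-2,-7,12)=-2, clip(-4,-7,12)=-4, clip(1,-7,12)=1, clip(2,-7,12)=2, clip(-1,-7,12)=-1 -> [0, 2, -2, -4, 1, 2, -1]
Stage 3 (DIFF): s[0]=0, 2-0=2, -2-2=-4, -4--2=-2, 1--4=5, 2-1=1, -1-2=-3 -> [0, 2, -4, -2, 5, 1, -3]
Output sum: -1

Answer: -1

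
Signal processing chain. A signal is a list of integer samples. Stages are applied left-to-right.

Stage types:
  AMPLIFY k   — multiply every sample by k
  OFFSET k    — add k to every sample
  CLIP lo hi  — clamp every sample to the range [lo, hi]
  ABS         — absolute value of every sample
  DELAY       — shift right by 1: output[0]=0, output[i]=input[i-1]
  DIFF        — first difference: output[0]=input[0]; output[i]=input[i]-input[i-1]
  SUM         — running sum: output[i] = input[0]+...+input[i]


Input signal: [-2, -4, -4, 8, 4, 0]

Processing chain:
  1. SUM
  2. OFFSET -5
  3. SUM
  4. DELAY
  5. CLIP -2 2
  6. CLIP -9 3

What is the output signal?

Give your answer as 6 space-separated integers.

Answer: 0 -2 -2 -2 -2 -2

Derivation:
Input: [-2, -4, -4, 8, 4, 0]
Stage 1 (SUM): sum[0..0]=-2, sum[0..1]=-6, sum[0..2]=-10, sum[0..3]=-2, sum[0..4]=2, sum[0..5]=2 -> [-2, -6, -10, -2, 2, 2]
Stage 2 (OFFSET -5): -2+-5=-7, -6+-5=-11, -10+-5=-15, -2+-5=-7, 2+-5=-3, 2+-5=-3 -> [-7, -11, -15, -7, -3, -3]
Stage 3 (SUM): sum[0..0]=-7, sum[0..1]=-18, sum[0..2]=-33, sum[0..3]=-40, sum[0..4]=-43, sum[0..5]=-46 -> [-7, -18, -33, -40, -43, -46]
Stage 4 (DELAY): [0, -7, -18, -33, -40, -43] = [0, -7, -18, -33, -40, -43] -> [0, -7, -18, -33, -40, -43]
Stage 5 (CLIP -2 2): clip(0,-2,2)=0, clip(-7,-2,2)=-2, clip(-18,-2,2)=-2, clip(-33,-2,2)=-2, clip(-40,-2,2)=-2, clip(-43,-2,2)=-2 -> [0, -2, -2, -2, -2, -2]
Stage 6 (CLIP -9 3): clip(0,-9,3)=0, clip(-2,-9,3)=-2, clip(-2,-9,3)=-2, clip(-2,-9,3)=-2, clip(-2,-9,3)=-2, clip(-2,-9,3)=-2 -> [0, -2, -2, -2, -2, -2]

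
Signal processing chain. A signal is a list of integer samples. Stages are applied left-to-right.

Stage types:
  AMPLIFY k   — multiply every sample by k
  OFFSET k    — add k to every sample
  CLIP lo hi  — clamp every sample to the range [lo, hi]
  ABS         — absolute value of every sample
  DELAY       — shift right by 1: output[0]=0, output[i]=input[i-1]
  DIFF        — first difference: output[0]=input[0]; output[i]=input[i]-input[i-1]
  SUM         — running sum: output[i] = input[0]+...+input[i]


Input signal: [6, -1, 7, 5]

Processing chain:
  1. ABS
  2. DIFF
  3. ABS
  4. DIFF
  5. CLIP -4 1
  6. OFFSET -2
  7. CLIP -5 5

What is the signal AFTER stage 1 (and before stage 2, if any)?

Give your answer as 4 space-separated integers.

Answer: 6 1 7 5

Derivation:
Input: [6, -1, 7, 5]
Stage 1 (ABS): |6|=6, |-1|=1, |7|=7, |5|=5 -> [6, 1, 7, 5]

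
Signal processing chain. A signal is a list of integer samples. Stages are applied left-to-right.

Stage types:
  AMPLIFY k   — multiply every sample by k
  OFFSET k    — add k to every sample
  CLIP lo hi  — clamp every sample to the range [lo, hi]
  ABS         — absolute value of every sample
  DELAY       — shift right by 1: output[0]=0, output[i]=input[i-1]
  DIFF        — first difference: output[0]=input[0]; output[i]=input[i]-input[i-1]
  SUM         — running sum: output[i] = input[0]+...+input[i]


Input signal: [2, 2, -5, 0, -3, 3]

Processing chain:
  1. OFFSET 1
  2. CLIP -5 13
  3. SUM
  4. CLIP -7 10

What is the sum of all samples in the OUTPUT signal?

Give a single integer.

Input: [2, 2, -5, 0, -3, 3]
Stage 1 (OFFSET 1): 2+1=3, 2+1=3, -5+1=-4, 0+1=1, -3+1=-2, 3+1=4 -> [3, 3, -4, 1, -2, 4]
Stage 2 (CLIP -5 13): clip(3,-5,13)=3, clip(3,-5,13)=3, clip(-4,-5,13)=-4, clip(1,-5,13)=1, clip(-2,-5,13)=-2, clip(4,-5,13)=4 -> [3, 3, -4, 1, -2, 4]
Stage 3 (SUM): sum[0..0]=3, sum[0..1]=6, sum[0..2]=2, sum[0..3]=3, sum[0..4]=1, sum[0..5]=5 -> [3, 6, 2, 3, 1, 5]
Stage 4 (CLIP -7 10): clip(3,-7,10)=3, clip(6,-7,10)=6, clip(2,-7,10)=2, clip(3,-7,10)=3, clip(1,-7,10)=1, clip(5,-7,10)=5 -> [3, 6, 2, 3, 1, 5]
Output sum: 20

Answer: 20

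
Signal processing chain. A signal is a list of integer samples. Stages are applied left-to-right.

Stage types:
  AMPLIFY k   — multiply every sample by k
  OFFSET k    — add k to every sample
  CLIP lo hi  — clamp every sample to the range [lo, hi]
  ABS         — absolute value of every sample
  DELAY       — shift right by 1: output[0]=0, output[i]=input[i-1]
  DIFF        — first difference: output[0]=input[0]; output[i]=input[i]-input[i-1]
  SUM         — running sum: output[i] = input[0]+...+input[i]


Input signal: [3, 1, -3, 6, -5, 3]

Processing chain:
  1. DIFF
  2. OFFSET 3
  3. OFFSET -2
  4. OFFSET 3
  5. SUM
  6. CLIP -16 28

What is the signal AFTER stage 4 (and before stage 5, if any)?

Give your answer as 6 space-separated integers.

Input: [3, 1, -3, 6, -5, 3]
Stage 1 (DIFF): s[0]=3, 1-3=-2, -3-1=-4, 6--3=9, -5-6=-11, 3--5=8 -> [3, -2, -4, 9, -11, 8]
Stage 2 (OFFSET 3): 3+3=6, -2+3=1, -4+3=-1, 9+3=12, -11+3=-8, 8+3=11 -> [6, 1, -1, 12, -8, 11]
Stage 3 (OFFSET -2): 6+-2=4, 1+-2=-1, -1+-2=-3, 12+-2=10, -8+-2=-10, 11+-2=9 -> [4, -1, -3, 10, -10, 9]
Stage 4 (OFFSET 3): 4+3=7, -1+3=2, -3+3=0, 10+3=13, -10+3=-7, 9+3=12 -> [7, 2, 0, 13, -7, 12]

Answer: 7 2 0 13 -7 12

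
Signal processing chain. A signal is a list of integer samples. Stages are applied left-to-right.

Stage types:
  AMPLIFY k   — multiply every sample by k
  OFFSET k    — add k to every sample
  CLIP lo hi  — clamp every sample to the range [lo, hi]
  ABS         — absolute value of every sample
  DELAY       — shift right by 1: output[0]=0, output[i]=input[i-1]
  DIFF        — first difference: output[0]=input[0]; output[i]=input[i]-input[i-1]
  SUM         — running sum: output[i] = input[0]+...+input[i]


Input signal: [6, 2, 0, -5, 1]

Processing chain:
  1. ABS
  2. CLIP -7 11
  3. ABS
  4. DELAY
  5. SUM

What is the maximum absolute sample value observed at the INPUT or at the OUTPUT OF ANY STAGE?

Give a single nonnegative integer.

Answer: 13

Derivation:
Input: [6, 2, 0, -5, 1] (max |s|=6)
Stage 1 (ABS): |6|=6, |2|=2, |0|=0, |-5|=5, |1|=1 -> [6, 2, 0, 5, 1] (max |s|=6)
Stage 2 (CLIP -7 11): clip(6,-7,11)=6, clip(2,-7,11)=2, clip(0,-7,11)=0, clip(5,-7,11)=5, clip(1,-7,11)=1 -> [6, 2, 0, 5, 1] (max |s|=6)
Stage 3 (ABS): |6|=6, |2|=2, |0|=0, |5|=5, |1|=1 -> [6, 2, 0, 5, 1] (max |s|=6)
Stage 4 (DELAY): [0, 6, 2, 0, 5] = [0, 6, 2, 0, 5] -> [0, 6, 2, 0, 5] (max |s|=6)
Stage 5 (SUM): sum[0..0]=0, sum[0..1]=6, sum[0..2]=8, sum[0..3]=8, sum[0..4]=13 -> [0, 6, 8, 8, 13] (max |s|=13)
Overall max amplitude: 13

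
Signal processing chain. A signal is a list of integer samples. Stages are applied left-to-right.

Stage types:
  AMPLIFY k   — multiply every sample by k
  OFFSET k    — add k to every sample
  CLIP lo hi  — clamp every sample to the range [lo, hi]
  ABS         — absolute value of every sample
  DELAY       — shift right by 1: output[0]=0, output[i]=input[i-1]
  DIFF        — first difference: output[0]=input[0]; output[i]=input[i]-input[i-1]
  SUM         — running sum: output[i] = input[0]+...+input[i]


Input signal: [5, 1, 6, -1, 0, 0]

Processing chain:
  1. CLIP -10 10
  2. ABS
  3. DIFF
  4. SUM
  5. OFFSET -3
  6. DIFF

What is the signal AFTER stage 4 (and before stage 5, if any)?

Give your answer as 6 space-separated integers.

Answer: 5 1 6 1 0 0

Derivation:
Input: [5, 1, 6, -1, 0, 0]
Stage 1 (CLIP -10 10): clip(5,-10,10)=5, clip(1,-10,10)=1, clip(6,-10,10)=6, clip(-1,-10,10)=-1, clip(0,-10,10)=0, clip(0,-10,10)=0 -> [5, 1, 6, -1, 0, 0]
Stage 2 (ABS): |5|=5, |1|=1, |6|=6, |-1|=1, |0|=0, |0|=0 -> [5, 1, 6, 1, 0, 0]
Stage 3 (DIFF): s[0]=5, 1-5=-4, 6-1=5, 1-6=-5, 0-1=-1, 0-0=0 -> [5, -4, 5, -5, -1, 0]
Stage 4 (SUM): sum[0..0]=5, sum[0..1]=1, sum[0..2]=6, sum[0..3]=1, sum[0..4]=0, sum[0..5]=0 -> [5, 1, 6, 1, 0, 0]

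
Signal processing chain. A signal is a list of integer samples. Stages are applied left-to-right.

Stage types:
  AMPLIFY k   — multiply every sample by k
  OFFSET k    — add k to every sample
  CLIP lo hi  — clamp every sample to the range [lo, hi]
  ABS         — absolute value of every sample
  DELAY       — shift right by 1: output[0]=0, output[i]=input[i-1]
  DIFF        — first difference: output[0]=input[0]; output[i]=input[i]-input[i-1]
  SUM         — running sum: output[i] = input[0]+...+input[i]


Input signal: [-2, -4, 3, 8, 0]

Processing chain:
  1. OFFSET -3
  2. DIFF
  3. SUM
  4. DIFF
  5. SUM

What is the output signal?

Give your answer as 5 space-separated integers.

Answer: -5 -7 0 5 -3

Derivation:
Input: [-2, -4, 3, 8, 0]
Stage 1 (OFFSET -3): -2+-3=-5, -4+-3=-7, 3+-3=0, 8+-3=5, 0+-3=-3 -> [-5, -7, 0, 5, -3]
Stage 2 (DIFF): s[0]=-5, -7--5=-2, 0--7=7, 5-0=5, -3-5=-8 -> [-5, -2, 7, 5, -8]
Stage 3 (SUM): sum[0..0]=-5, sum[0..1]=-7, sum[0..2]=0, sum[0..3]=5, sum[0..4]=-3 -> [-5, -7, 0, 5, -3]
Stage 4 (DIFF): s[0]=-5, -7--5=-2, 0--7=7, 5-0=5, -3-5=-8 -> [-5, -2, 7, 5, -8]
Stage 5 (SUM): sum[0..0]=-5, sum[0..1]=-7, sum[0..2]=0, sum[0..3]=5, sum[0..4]=-3 -> [-5, -7, 0, 5, -3]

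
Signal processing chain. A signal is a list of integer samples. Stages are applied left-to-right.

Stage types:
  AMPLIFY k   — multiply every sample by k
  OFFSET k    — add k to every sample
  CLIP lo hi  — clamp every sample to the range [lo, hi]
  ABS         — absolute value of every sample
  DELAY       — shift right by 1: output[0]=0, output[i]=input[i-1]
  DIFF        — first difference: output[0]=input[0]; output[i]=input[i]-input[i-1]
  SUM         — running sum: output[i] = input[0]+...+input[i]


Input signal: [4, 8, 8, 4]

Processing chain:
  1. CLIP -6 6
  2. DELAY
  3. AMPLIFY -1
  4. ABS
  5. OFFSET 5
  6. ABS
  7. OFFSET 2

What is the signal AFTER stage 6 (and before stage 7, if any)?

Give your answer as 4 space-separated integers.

Input: [4, 8, 8, 4]
Stage 1 (CLIP -6 6): clip(4,-6,6)=4, clip(8,-6,6)=6, clip(8,-6,6)=6, clip(4,-6,6)=4 -> [4, 6, 6, 4]
Stage 2 (DELAY): [0, 4, 6, 6] = [0, 4, 6, 6] -> [0, 4, 6, 6]
Stage 3 (AMPLIFY -1): 0*-1=0, 4*-1=-4, 6*-1=-6, 6*-1=-6 -> [0, -4, -6, -6]
Stage 4 (ABS): |0|=0, |-4|=4, |-6|=6, |-6|=6 -> [0, 4, 6, 6]
Stage 5 (OFFSET 5): 0+5=5, 4+5=9, 6+5=11, 6+5=11 -> [5, 9, 11, 11]
Stage 6 (ABS): |5|=5, |9|=9, |11|=11, |11|=11 -> [5, 9, 11, 11]

Answer: 5 9 11 11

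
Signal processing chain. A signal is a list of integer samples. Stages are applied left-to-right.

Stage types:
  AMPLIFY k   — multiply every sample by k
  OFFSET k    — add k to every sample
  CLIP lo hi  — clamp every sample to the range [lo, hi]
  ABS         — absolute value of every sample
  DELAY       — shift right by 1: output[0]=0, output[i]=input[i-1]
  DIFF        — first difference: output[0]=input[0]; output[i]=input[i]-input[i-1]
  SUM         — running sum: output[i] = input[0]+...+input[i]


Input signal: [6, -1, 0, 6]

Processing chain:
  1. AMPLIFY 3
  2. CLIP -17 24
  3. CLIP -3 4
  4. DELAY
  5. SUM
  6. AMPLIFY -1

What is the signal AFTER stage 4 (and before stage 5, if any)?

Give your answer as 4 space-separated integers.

Input: [6, -1, 0, 6]
Stage 1 (AMPLIFY 3): 6*3=18, -1*3=-3, 0*3=0, 6*3=18 -> [18, -3, 0, 18]
Stage 2 (CLIP -17 24): clip(18,-17,24)=18, clip(-3,-17,24)=-3, clip(0,-17,24)=0, clip(18,-17,24)=18 -> [18, -3, 0, 18]
Stage 3 (CLIP -3 4): clip(18,-3,4)=4, clip(-3,-3,4)=-3, clip(0,-3,4)=0, clip(18,-3,4)=4 -> [4, -3, 0, 4]
Stage 4 (DELAY): [0, 4, -3, 0] = [0, 4, -3, 0] -> [0, 4, -3, 0]

Answer: 0 4 -3 0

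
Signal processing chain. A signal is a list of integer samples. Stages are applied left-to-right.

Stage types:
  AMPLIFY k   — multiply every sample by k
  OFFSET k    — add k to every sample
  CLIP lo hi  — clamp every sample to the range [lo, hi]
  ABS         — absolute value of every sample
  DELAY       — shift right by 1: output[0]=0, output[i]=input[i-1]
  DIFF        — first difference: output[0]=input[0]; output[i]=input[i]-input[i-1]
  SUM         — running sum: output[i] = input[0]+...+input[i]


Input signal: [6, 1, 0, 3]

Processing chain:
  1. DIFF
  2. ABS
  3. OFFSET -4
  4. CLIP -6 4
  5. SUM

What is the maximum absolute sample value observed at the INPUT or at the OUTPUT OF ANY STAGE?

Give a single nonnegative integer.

Input: [6, 1, 0, 3] (max |s|=6)
Stage 1 (DIFF): s[0]=6, 1-6=-5, 0-1=-1, 3-0=3 -> [6, -5, -1, 3] (max |s|=6)
Stage 2 (ABS): |6|=6, |-5|=5, |-1|=1, |3|=3 -> [6, 5, 1, 3] (max |s|=6)
Stage 3 (OFFSET -4): 6+-4=2, 5+-4=1, 1+-4=-3, 3+-4=-1 -> [2, 1, -3, -1] (max |s|=3)
Stage 4 (CLIP -6 4): clip(2,-6,4)=2, clip(1,-6,4)=1, clip(-3,-6,4)=-3, clip(-1,-6,4)=-1 -> [2, 1, -3, -1] (max |s|=3)
Stage 5 (SUM): sum[0..0]=2, sum[0..1]=3, sum[0..2]=0, sum[0..3]=-1 -> [2, 3, 0, -1] (max |s|=3)
Overall max amplitude: 6

Answer: 6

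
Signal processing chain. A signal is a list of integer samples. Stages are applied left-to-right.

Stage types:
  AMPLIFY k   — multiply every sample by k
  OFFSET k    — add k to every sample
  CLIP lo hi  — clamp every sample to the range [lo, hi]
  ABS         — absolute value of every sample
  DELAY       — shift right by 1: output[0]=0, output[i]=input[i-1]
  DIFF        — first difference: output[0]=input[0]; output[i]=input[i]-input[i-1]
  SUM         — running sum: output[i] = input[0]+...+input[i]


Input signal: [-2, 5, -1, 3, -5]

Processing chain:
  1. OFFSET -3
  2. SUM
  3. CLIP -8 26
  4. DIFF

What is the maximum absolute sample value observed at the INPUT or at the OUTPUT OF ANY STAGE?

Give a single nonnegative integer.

Answer: 15

Derivation:
Input: [-2, 5, -1, 3, -5] (max |s|=5)
Stage 1 (OFFSET -3): -2+-3=-5, 5+-3=2, -1+-3=-4, 3+-3=0, -5+-3=-8 -> [-5, 2, -4, 0, -8] (max |s|=8)
Stage 2 (SUM): sum[0..0]=-5, sum[0..1]=-3, sum[0..2]=-7, sum[0..3]=-7, sum[0..4]=-15 -> [-5, -3, -7, -7, -15] (max |s|=15)
Stage 3 (CLIP -8 26): clip(-5,-8,26)=-5, clip(-3,-8,26)=-3, clip(-7,-8,26)=-7, clip(-7,-8,26)=-7, clip(-15,-8,26)=-8 -> [-5, -3, -7, -7, -8] (max |s|=8)
Stage 4 (DIFF): s[0]=-5, -3--5=2, -7--3=-4, -7--7=0, -8--7=-1 -> [-5, 2, -4, 0, -1] (max |s|=5)
Overall max amplitude: 15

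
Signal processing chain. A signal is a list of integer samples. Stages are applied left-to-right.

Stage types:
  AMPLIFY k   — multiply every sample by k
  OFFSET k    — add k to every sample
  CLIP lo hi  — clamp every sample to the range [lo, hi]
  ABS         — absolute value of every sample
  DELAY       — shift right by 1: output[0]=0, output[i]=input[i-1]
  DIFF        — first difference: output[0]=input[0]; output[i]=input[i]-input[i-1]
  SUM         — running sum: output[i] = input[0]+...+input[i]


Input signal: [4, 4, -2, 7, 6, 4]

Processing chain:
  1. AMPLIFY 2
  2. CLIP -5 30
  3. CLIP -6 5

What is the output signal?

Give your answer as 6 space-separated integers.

Input: [4, 4, -2, 7, 6, 4]
Stage 1 (AMPLIFY 2): 4*2=8, 4*2=8, -2*2=-4, 7*2=14, 6*2=12, 4*2=8 -> [8, 8, -4, 14, 12, 8]
Stage 2 (CLIP -5 30): clip(8,-5,30)=8, clip(8,-5,30)=8, clip(-4,-5,30)=-4, clip(14,-5,30)=14, clip(12,-5,30)=12, clip(8,-5,30)=8 -> [8, 8, -4, 14, 12, 8]
Stage 3 (CLIP -6 5): clip(8,-6,5)=5, clip(8,-6,5)=5, clip(-4,-6,5)=-4, clip(14,-6,5)=5, clip(12,-6,5)=5, clip(8,-6,5)=5 -> [5, 5, -4, 5, 5, 5]

Answer: 5 5 -4 5 5 5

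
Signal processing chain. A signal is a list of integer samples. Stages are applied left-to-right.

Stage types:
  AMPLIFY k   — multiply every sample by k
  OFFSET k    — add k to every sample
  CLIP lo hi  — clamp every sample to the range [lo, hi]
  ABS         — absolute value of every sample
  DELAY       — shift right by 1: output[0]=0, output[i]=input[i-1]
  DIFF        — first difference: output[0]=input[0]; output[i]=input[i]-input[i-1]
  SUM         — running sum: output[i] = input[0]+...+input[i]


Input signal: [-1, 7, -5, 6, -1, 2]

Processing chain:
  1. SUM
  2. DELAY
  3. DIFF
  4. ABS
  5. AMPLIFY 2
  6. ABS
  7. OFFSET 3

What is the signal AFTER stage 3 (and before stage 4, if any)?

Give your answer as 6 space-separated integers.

Answer: 0 -1 7 -5 6 -1

Derivation:
Input: [-1, 7, -5, 6, -1, 2]
Stage 1 (SUM): sum[0..0]=-1, sum[0..1]=6, sum[0..2]=1, sum[0..3]=7, sum[0..4]=6, sum[0..5]=8 -> [-1, 6, 1, 7, 6, 8]
Stage 2 (DELAY): [0, -1, 6, 1, 7, 6] = [0, -1, 6, 1, 7, 6] -> [0, -1, 6, 1, 7, 6]
Stage 3 (DIFF): s[0]=0, -1-0=-1, 6--1=7, 1-6=-5, 7-1=6, 6-7=-1 -> [0, -1, 7, -5, 6, -1]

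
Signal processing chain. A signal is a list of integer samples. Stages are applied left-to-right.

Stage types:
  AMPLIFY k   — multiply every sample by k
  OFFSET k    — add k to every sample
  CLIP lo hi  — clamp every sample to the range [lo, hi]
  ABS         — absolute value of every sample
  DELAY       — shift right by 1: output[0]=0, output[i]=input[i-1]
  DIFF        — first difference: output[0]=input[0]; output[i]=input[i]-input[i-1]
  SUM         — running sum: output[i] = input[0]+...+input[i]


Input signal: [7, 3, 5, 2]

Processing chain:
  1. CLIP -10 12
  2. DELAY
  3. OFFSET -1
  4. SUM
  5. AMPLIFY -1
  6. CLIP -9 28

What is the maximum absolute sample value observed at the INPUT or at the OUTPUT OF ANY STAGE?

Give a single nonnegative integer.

Answer: 11

Derivation:
Input: [7, 3, 5, 2] (max |s|=7)
Stage 1 (CLIP -10 12): clip(7,-10,12)=7, clip(3,-10,12)=3, clip(5,-10,12)=5, clip(2,-10,12)=2 -> [7, 3, 5, 2] (max |s|=7)
Stage 2 (DELAY): [0, 7, 3, 5] = [0, 7, 3, 5] -> [0, 7, 3, 5] (max |s|=7)
Stage 3 (OFFSET -1): 0+-1=-1, 7+-1=6, 3+-1=2, 5+-1=4 -> [-1, 6, 2, 4] (max |s|=6)
Stage 4 (SUM): sum[0..0]=-1, sum[0..1]=5, sum[0..2]=7, sum[0..3]=11 -> [-1, 5, 7, 11] (max |s|=11)
Stage 5 (AMPLIFY -1): -1*-1=1, 5*-1=-5, 7*-1=-7, 11*-1=-11 -> [1, -5, -7, -11] (max |s|=11)
Stage 6 (CLIP -9 28): clip(1,-9,28)=1, clip(-5,-9,28)=-5, clip(-7,-9,28)=-7, clip(-11,-9,28)=-9 -> [1, -5, -7, -9] (max |s|=9)
Overall max amplitude: 11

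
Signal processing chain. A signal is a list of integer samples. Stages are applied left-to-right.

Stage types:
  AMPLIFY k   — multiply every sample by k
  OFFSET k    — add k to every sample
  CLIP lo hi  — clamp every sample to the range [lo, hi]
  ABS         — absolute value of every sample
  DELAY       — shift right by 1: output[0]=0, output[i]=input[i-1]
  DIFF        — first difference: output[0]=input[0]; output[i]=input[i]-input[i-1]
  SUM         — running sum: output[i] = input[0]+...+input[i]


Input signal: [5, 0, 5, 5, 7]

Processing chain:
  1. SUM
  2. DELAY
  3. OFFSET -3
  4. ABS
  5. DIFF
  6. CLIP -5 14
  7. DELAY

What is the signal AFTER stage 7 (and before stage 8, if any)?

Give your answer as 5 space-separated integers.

Answer: 0 3 -1 0 5

Derivation:
Input: [5, 0, 5, 5, 7]
Stage 1 (SUM): sum[0..0]=5, sum[0..1]=5, sum[0..2]=10, sum[0..3]=15, sum[0..4]=22 -> [5, 5, 10, 15, 22]
Stage 2 (DELAY): [0, 5, 5, 10, 15] = [0, 5, 5, 10, 15] -> [0, 5, 5, 10, 15]
Stage 3 (OFFSET -3): 0+-3=-3, 5+-3=2, 5+-3=2, 10+-3=7, 15+-3=12 -> [-3, 2, 2, 7, 12]
Stage 4 (ABS): |-3|=3, |2|=2, |2|=2, |7|=7, |12|=12 -> [3, 2, 2, 7, 12]
Stage 5 (DIFF): s[0]=3, 2-3=-1, 2-2=0, 7-2=5, 12-7=5 -> [3, -1, 0, 5, 5]
Stage 6 (CLIP -5 14): clip(3,-5,14)=3, clip(-1,-5,14)=-1, clip(0,-5,14)=0, clip(5,-5,14)=5, clip(5,-5,14)=5 -> [3, -1, 0, 5, 5]
Stage 7 (DELAY): [0, 3, -1, 0, 5] = [0, 3, -1, 0, 5] -> [0, 3, -1, 0, 5]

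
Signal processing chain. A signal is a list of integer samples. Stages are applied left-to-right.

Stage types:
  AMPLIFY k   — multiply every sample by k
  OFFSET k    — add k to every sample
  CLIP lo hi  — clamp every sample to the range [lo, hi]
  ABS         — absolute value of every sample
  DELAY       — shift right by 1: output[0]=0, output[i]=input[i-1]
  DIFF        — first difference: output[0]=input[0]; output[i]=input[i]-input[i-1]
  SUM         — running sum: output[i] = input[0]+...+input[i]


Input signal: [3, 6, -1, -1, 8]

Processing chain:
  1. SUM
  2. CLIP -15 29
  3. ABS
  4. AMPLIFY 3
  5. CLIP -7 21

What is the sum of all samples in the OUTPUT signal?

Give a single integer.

Answer: 93

Derivation:
Input: [3, 6, -1, -1, 8]
Stage 1 (SUM): sum[0..0]=3, sum[0..1]=9, sum[0..2]=8, sum[0..3]=7, sum[0..4]=15 -> [3, 9, 8, 7, 15]
Stage 2 (CLIP -15 29): clip(3,-15,29)=3, clip(9,-15,29)=9, clip(8,-15,29)=8, clip(7,-15,29)=7, clip(15,-15,29)=15 -> [3, 9, 8, 7, 15]
Stage 3 (ABS): |3|=3, |9|=9, |8|=8, |7|=7, |15|=15 -> [3, 9, 8, 7, 15]
Stage 4 (AMPLIFY 3): 3*3=9, 9*3=27, 8*3=24, 7*3=21, 15*3=45 -> [9, 27, 24, 21, 45]
Stage 5 (CLIP -7 21): clip(9,-7,21)=9, clip(27,-7,21)=21, clip(24,-7,21)=21, clip(21,-7,21)=21, clip(45,-7,21)=21 -> [9, 21, 21, 21, 21]
Output sum: 93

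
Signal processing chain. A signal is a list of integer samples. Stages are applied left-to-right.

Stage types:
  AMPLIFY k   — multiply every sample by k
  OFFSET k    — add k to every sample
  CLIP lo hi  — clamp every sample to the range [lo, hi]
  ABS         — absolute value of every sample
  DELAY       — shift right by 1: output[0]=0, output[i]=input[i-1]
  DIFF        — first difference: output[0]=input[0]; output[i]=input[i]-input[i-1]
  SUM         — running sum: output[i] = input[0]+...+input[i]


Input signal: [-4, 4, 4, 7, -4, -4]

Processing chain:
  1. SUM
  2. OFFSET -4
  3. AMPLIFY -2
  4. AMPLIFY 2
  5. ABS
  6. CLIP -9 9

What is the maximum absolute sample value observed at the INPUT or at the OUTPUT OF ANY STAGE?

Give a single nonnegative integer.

Answer: 32

Derivation:
Input: [-4, 4, 4, 7, -4, -4] (max |s|=7)
Stage 1 (SUM): sum[0..0]=-4, sum[0..1]=0, sum[0..2]=4, sum[0..3]=11, sum[0..4]=7, sum[0..5]=3 -> [-4, 0, 4, 11, 7, 3] (max |s|=11)
Stage 2 (OFFSET -4): -4+-4=-8, 0+-4=-4, 4+-4=0, 11+-4=7, 7+-4=3, 3+-4=-1 -> [-8, -4, 0, 7, 3, -1] (max |s|=8)
Stage 3 (AMPLIFY -2): -8*-2=16, -4*-2=8, 0*-2=0, 7*-2=-14, 3*-2=-6, -1*-2=2 -> [16, 8, 0, -14, -6, 2] (max |s|=16)
Stage 4 (AMPLIFY 2): 16*2=32, 8*2=16, 0*2=0, -14*2=-28, -6*2=-12, 2*2=4 -> [32, 16, 0, -28, -12, 4] (max |s|=32)
Stage 5 (ABS): |32|=32, |16|=16, |0|=0, |-28|=28, |-12|=12, |4|=4 -> [32, 16, 0, 28, 12, 4] (max |s|=32)
Stage 6 (CLIP -9 9): clip(32,-9,9)=9, clip(16,-9,9)=9, clip(0,-9,9)=0, clip(28,-9,9)=9, clip(12,-9,9)=9, clip(4,-9,9)=4 -> [9, 9, 0, 9, 9, 4] (max |s|=9)
Overall max amplitude: 32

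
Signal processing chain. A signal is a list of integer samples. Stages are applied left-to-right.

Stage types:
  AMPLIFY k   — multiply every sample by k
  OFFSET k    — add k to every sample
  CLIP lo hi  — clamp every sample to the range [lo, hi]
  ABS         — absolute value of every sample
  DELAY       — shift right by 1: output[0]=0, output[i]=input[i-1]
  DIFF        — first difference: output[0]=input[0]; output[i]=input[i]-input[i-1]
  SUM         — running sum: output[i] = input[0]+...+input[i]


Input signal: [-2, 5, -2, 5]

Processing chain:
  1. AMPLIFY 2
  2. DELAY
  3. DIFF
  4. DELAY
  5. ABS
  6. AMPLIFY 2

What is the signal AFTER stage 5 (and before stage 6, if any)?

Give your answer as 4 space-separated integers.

Answer: 0 0 4 14

Derivation:
Input: [-2, 5, -2, 5]
Stage 1 (AMPLIFY 2): -2*2=-4, 5*2=10, -2*2=-4, 5*2=10 -> [-4, 10, -4, 10]
Stage 2 (DELAY): [0, -4, 10, -4] = [0, -4, 10, -4] -> [0, -4, 10, -4]
Stage 3 (DIFF): s[0]=0, -4-0=-4, 10--4=14, -4-10=-14 -> [0, -4, 14, -14]
Stage 4 (DELAY): [0, 0, -4, 14] = [0, 0, -4, 14] -> [0, 0, -4, 14]
Stage 5 (ABS): |0|=0, |0|=0, |-4|=4, |14|=14 -> [0, 0, 4, 14]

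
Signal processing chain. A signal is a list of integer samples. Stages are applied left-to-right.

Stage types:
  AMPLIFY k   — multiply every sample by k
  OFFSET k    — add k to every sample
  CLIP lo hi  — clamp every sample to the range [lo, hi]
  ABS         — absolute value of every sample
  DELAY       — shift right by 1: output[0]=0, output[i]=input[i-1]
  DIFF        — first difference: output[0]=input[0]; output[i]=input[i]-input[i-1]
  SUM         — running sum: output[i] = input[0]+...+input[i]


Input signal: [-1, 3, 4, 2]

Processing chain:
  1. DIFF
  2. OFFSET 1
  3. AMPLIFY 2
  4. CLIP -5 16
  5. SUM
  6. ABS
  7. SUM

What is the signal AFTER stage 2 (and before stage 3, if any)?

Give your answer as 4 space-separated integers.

Answer: 0 5 2 -1

Derivation:
Input: [-1, 3, 4, 2]
Stage 1 (DIFF): s[0]=-1, 3--1=4, 4-3=1, 2-4=-2 -> [-1, 4, 1, -2]
Stage 2 (OFFSET 1): -1+1=0, 4+1=5, 1+1=2, -2+1=-1 -> [0, 5, 2, -1]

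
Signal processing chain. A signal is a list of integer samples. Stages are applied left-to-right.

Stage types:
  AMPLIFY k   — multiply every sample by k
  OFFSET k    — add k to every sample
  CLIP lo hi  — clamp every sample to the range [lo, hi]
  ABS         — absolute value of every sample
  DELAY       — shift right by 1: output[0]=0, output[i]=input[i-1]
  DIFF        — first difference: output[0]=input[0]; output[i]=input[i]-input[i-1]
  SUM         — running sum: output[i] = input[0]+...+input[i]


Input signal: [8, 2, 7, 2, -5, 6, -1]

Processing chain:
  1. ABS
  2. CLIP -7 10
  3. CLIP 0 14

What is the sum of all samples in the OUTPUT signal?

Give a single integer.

Input: [8, 2, 7, 2, -5, 6, -1]
Stage 1 (ABS): |8|=8, |2|=2, |7|=7, |2|=2, |-5|=5, |6|=6, |-1|=1 -> [8, 2, 7, 2, 5, 6, 1]
Stage 2 (CLIP -7 10): clip(8,-7,10)=8, clip(2,-7,10)=2, clip(7,-7,10)=7, clip(2,-7,10)=2, clip(5,-7,10)=5, clip(6,-7,10)=6, clip(1,-7,10)=1 -> [8, 2, 7, 2, 5, 6, 1]
Stage 3 (CLIP 0 14): clip(8,0,14)=8, clip(2,0,14)=2, clip(7,0,14)=7, clip(2,0,14)=2, clip(5,0,14)=5, clip(6,0,14)=6, clip(1,0,14)=1 -> [8, 2, 7, 2, 5, 6, 1]
Output sum: 31

Answer: 31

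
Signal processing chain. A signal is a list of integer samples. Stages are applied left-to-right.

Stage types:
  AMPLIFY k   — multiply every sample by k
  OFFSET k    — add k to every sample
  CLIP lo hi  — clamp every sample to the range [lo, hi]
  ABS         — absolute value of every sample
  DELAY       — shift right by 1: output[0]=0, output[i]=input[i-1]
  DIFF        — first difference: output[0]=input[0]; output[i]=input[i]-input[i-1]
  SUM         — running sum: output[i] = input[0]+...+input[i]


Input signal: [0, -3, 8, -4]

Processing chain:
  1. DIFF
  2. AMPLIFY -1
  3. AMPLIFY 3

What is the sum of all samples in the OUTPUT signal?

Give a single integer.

Input: [0, -3, 8, -4]
Stage 1 (DIFF): s[0]=0, -3-0=-3, 8--3=11, -4-8=-12 -> [0, -3, 11, -12]
Stage 2 (AMPLIFY -1): 0*-1=0, -3*-1=3, 11*-1=-11, -12*-1=12 -> [0, 3, -11, 12]
Stage 3 (AMPLIFY 3): 0*3=0, 3*3=9, -11*3=-33, 12*3=36 -> [0, 9, -33, 36]
Output sum: 12

Answer: 12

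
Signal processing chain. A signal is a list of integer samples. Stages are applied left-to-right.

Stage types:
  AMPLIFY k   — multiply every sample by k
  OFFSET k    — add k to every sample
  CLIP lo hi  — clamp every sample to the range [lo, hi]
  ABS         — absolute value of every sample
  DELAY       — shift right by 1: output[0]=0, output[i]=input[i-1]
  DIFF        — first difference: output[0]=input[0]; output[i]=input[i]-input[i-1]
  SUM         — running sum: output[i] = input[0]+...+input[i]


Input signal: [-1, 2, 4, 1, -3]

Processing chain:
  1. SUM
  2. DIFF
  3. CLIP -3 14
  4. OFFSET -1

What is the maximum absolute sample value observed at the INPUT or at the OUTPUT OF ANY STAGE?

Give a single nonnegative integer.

Input: [-1, 2, 4, 1, -3] (max |s|=4)
Stage 1 (SUM): sum[0..0]=-1, sum[0..1]=1, sum[0..2]=5, sum[0..3]=6, sum[0..4]=3 -> [-1, 1, 5, 6, 3] (max |s|=6)
Stage 2 (DIFF): s[0]=-1, 1--1=2, 5-1=4, 6-5=1, 3-6=-3 -> [-1, 2, 4, 1, -3] (max |s|=4)
Stage 3 (CLIP -3 14): clip(-1,-3,14)=-1, clip(2,-3,14)=2, clip(4,-3,14)=4, clip(1,-3,14)=1, clip(-3,-3,14)=-3 -> [-1, 2, 4, 1, -3] (max |s|=4)
Stage 4 (OFFSET -1): -1+-1=-2, 2+-1=1, 4+-1=3, 1+-1=0, -3+-1=-4 -> [-2, 1, 3, 0, -4] (max |s|=4)
Overall max amplitude: 6

Answer: 6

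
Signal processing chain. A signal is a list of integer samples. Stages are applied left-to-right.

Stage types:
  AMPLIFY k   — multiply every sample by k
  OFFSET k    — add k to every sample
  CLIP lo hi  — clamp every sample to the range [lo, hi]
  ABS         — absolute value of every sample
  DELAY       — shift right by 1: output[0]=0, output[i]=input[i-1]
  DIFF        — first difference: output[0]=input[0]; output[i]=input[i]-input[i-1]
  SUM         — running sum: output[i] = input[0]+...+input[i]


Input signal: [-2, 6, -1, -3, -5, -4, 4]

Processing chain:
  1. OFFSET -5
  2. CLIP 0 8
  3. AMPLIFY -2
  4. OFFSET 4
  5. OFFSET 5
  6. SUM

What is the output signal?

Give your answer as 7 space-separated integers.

Answer: 9 16 25 34 43 52 61

Derivation:
Input: [-2, 6, -1, -3, -5, -4, 4]
Stage 1 (OFFSET -5): -2+-5=-7, 6+-5=1, -1+-5=-6, -3+-5=-8, -5+-5=-10, -4+-5=-9, 4+-5=-1 -> [-7, 1, -6, -8, -10, -9, -1]
Stage 2 (CLIP 0 8): clip(-7,0,8)=0, clip(1,0,8)=1, clip(-6,0,8)=0, clip(-8,0,8)=0, clip(-10,0,8)=0, clip(-9,0,8)=0, clip(-1,0,8)=0 -> [0, 1, 0, 0, 0, 0, 0]
Stage 3 (AMPLIFY -2): 0*-2=0, 1*-2=-2, 0*-2=0, 0*-2=0, 0*-2=0, 0*-2=0, 0*-2=0 -> [0, -2, 0, 0, 0, 0, 0]
Stage 4 (OFFSET 4): 0+4=4, -2+4=2, 0+4=4, 0+4=4, 0+4=4, 0+4=4, 0+4=4 -> [4, 2, 4, 4, 4, 4, 4]
Stage 5 (OFFSET 5): 4+5=9, 2+5=7, 4+5=9, 4+5=9, 4+5=9, 4+5=9, 4+5=9 -> [9, 7, 9, 9, 9, 9, 9]
Stage 6 (SUM): sum[0..0]=9, sum[0..1]=16, sum[0..2]=25, sum[0..3]=34, sum[0..4]=43, sum[0..5]=52, sum[0..6]=61 -> [9, 16, 25, 34, 43, 52, 61]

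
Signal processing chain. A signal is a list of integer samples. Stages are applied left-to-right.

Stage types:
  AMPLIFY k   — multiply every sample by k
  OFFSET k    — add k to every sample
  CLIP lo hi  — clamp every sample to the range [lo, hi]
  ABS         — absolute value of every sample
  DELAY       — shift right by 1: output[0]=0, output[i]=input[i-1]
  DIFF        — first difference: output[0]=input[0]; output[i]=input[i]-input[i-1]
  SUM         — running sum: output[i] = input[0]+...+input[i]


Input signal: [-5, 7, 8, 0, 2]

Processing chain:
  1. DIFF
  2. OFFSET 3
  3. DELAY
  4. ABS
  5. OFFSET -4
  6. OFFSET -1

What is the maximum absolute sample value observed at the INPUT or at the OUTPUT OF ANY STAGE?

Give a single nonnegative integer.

Input: [-5, 7, 8, 0, 2] (max |s|=8)
Stage 1 (DIFF): s[0]=-5, 7--5=12, 8-7=1, 0-8=-8, 2-0=2 -> [-5, 12, 1, -8, 2] (max |s|=12)
Stage 2 (OFFSET 3): -5+3=-2, 12+3=15, 1+3=4, -8+3=-5, 2+3=5 -> [-2, 15, 4, -5, 5] (max |s|=15)
Stage 3 (DELAY): [0, -2, 15, 4, -5] = [0, -2, 15, 4, -5] -> [0, -2, 15, 4, -5] (max |s|=15)
Stage 4 (ABS): |0|=0, |-2|=2, |15|=15, |4|=4, |-5|=5 -> [0, 2, 15, 4, 5] (max |s|=15)
Stage 5 (OFFSET -4): 0+-4=-4, 2+-4=-2, 15+-4=11, 4+-4=0, 5+-4=1 -> [-4, -2, 11, 0, 1] (max |s|=11)
Stage 6 (OFFSET -1): -4+-1=-5, -2+-1=-3, 11+-1=10, 0+-1=-1, 1+-1=0 -> [-5, -3, 10, -1, 0] (max |s|=10)
Overall max amplitude: 15

Answer: 15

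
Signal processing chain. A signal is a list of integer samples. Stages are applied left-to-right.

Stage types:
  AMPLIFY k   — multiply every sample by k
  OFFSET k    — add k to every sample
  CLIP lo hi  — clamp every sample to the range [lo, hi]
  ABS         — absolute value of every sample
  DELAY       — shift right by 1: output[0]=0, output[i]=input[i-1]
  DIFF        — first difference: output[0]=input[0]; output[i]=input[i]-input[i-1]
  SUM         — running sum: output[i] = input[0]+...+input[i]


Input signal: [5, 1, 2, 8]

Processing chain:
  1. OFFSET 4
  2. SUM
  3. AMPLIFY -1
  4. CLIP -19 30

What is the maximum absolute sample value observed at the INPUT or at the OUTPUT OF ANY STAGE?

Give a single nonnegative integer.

Answer: 32

Derivation:
Input: [5, 1, 2, 8] (max |s|=8)
Stage 1 (OFFSET 4): 5+4=9, 1+4=5, 2+4=6, 8+4=12 -> [9, 5, 6, 12] (max |s|=12)
Stage 2 (SUM): sum[0..0]=9, sum[0..1]=14, sum[0..2]=20, sum[0..3]=32 -> [9, 14, 20, 32] (max |s|=32)
Stage 3 (AMPLIFY -1): 9*-1=-9, 14*-1=-14, 20*-1=-20, 32*-1=-32 -> [-9, -14, -20, -32] (max |s|=32)
Stage 4 (CLIP -19 30): clip(-9,-19,30)=-9, clip(-14,-19,30)=-14, clip(-20,-19,30)=-19, clip(-32,-19,30)=-19 -> [-9, -14, -19, -19] (max |s|=19)
Overall max amplitude: 32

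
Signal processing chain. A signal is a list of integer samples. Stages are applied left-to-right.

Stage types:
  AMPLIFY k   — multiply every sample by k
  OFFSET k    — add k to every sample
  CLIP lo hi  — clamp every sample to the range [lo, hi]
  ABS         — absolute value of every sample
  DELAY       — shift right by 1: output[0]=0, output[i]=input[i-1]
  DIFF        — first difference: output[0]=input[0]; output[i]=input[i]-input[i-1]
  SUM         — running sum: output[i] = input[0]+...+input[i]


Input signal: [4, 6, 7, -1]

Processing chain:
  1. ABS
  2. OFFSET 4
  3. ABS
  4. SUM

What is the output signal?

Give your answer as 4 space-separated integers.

Answer: 8 18 29 34

Derivation:
Input: [4, 6, 7, -1]
Stage 1 (ABS): |4|=4, |6|=6, |7|=7, |-1|=1 -> [4, 6, 7, 1]
Stage 2 (OFFSET 4): 4+4=8, 6+4=10, 7+4=11, 1+4=5 -> [8, 10, 11, 5]
Stage 3 (ABS): |8|=8, |10|=10, |11|=11, |5|=5 -> [8, 10, 11, 5]
Stage 4 (SUM): sum[0..0]=8, sum[0..1]=18, sum[0..2]=29, sum[0..3]=34 -> [8, 18, 29, 34]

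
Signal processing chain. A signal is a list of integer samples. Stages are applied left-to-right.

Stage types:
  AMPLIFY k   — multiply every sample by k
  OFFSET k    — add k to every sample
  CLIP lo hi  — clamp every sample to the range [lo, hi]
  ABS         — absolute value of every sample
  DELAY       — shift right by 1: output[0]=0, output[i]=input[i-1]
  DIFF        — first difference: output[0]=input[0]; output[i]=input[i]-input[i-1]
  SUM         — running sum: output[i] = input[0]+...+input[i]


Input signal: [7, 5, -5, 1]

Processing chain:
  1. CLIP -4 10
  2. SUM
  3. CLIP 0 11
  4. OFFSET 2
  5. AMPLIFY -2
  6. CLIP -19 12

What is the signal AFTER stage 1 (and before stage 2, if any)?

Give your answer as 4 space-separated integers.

Answer: 7 5 -4 1

Derivation:
Input: [7, 5, -5, 1]
Stage 1 (CLIP -4 10): clip(7,-4,10)=7, clip(5,-4,10)=5, clip(-5,-4,10)=-4, clip(1,-4,10)=1 -> [7, 5, -4, 1]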